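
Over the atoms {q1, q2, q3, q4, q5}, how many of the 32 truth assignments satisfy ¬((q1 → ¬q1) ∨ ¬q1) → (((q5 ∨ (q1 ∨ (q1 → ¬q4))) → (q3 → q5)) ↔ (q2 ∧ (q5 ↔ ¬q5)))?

Initial set: {(¬((q1 → ¬q1) ∨ ¬q1) → (((q5 ∨ (q1 ∨ (q1 → ¬q4))) → (q3 → q5)) ↔ (q2 ∧ (q5 ↔ ¬q5))))}.
(¬((q1 → ¬q1) ∨ ¬q1) → (((q5 ∨ (q1 ∨ (q1 → ¬q4))) → (q3 → q5)) ↔ (q2 ∧ (q5 ↔ ¬q5)))): β-rule — branch into ¬¬((q1 → ¬q1) ∨ ¬q1)  //  (((q5 ∨ (q1 ∨ (q1 → ¬q4))) → (q3 → q5)) ↔ (q2 ∧ (q5 ↔ ¬q5))).
  branch 1 (add ¬¬((q1 → ¬q1) ∨ ¬q1)):
    ¬¬((q1 → ¬q1) ∨ ¬q1): β-rule — branch into (q1 → ¬q1)  //  ¬q1.
      branch 1.1 (add (q1 → ¬q1)):
        (q1 → ¬q1): β-rule — branch into ¬q1  //  ¬q1.
          branch 1.1.1 (add ¬q1):
            ○ open, literals {q1=F}.
          branch 1.1.2 (add ¬q1):
            ○ open, literals {q1=F}.
      branch 1.2 (add ¬q1):
        ○ open, literals {q1=F}.
  branch 2 (add (((q5 ∨ (q1 ∨ (q1 → ¬q4))) → (q3 → q5)) ↔ (q2 ∧ (q5 ↔ ¬q5)))):
    (((q5 ∨ (q1 ∨ (q1 → ¬q4))) → (q3 → q5)) ↔ (q2 ∧ (q5 ↔ ¬q5))): β-rule — branch into ((q5 ∨ (q1 ∨ (q1 → ¬q4))) → (q3 → q5)), (q2 ∧ (q5 ↔ ¬q5))  //  ¬((q5 ∨ (q1 ∨ (q1 → ¬q4))) → (q3 → q5)), ¬(q2 ∧ (q5 ↔ ¬q5)).
      branch 2.1 (add ((q5 ∨ (q1 ∨ (q1 → ¬q4))) → (q3 → q5)), (q2 ∧ (q5 ↔ ¬q5))):
        (q2 ∧ (q5 ↔ ¬q5)): α-rule — add q2, (q5 ↔ ¬q5).
        ((q5 ∨ (q1 ∨ (q1 → ¬q4))) → (q3 → q5)): β-rule — branch into ¬(q5 ∨ (q1 ∨ (q1 → ¬q4)))  //  (q3 → q5).
          branch 2.1.1 (add ¬(q5 ∨ (q1 ∨ (q1 → ¬q4)))):
            ¬(q5 ∨ (q1 ∨ (q1 → ¬q4))): α-rule — add ¬q5, ¬(q1 ∨ (q1 → ¬q4)).
            ¬(q1 ∨ (q1 → ¬q4)): α-rule — add ¬q1, ¬(q1 → ¬q4).
            ¬(q1 → ¬q4): α-rule — add q1, ¬¬q4.
            × closes — contains both q1 and ¬q1.
          branch 2.1.2 (add (q3 → q5)):
            (q5 ↔ ¬q5): β-rule — branch into q5, ¬q5  //  ¬q5, ¬¬q5.
              branch 2.1.2.1 (add q5, ¬q5):
                × closes — contains both q5 and ¬q5.
              branch 2.1.2.2 (add ¬q5, ¬¬q5):
                × closes — contains both q5 and ¬q5.
      branch 2.2 (add ¬((q5 ∨ (q1 ∨ (q1 → ¬q4))) → (q3 → q5)), ¬(q2 ∧ (q5 ↔ ¬q5))):
        ¬((q5 ∨ (q1 ∨ (q1 → ¬q4))) → (q3 → q5)): α-rule — add (q5 ∨ (q1 ∨ (q1 → ¬q4))), ¬(q3 → q5).
        ¬(q3 → q5): α-rule — add q3, ¬q5.
        ¬(q2 ∧ (q5 ↔ ¬q5)): β-rule — branch into ¬q2  //  ¬(q5 ↔ ¬q5).
          branch 2.2.1 (add ¬q2):
            (q5 ∨ (q1 ∨ (q1 → ¬q4))): β-rule — branch into q5  //  (q1 ∨ (q1 → ¬q4)).
              branch 2.2.1.1 (add q5):
                × closes — contains both q5 and ¬q5.
              branch 2.2.1.2 (add (q1 ∨ (q1 → ¬q4))):
                (q1 ∨ (q1 → ¬q4)): β-rule — branch into q1  //  (q1 → ¬q4).
                  branch 2.2.1.2.1 (add q1):
                    ○ open, literals {q1=T, q2=F, q3=T, q5=F}.
                  branch 2.2.1.2.2 (add (q1 → ¬q4)):
                    (q1 → ¬q4): β-rule — branch into ¬q1  //  ¬q4.
                      branch 2.2.1.2.2.1 (add ¬q1):
                        ○ open, literals {q1=F, q2=F, q3=T, q5=F}.
                      branch 2.2.1.2.2.2 (add ¬q4):
                        ○ open, literals {q2=F, q3=T, q4=F, q5=F}.
          branch 2.2.2 (add ¬(q5 ↔ ¬q5)):
            (q5 ∨ (q1 ∨ (q1 → ¬q4))): β-rule — branch into q5  //  (q1 ∨ (q1 → ¬q4)).
              branch 2.2.2.1 (add q5):
                × closes — contains both q5 and ¬q5.
              branch 2.2.2.2 (add (q1 ∨ (q1 → ¬q4))):
                ¬(q5 ↔ ¬q5): β-rule — branch into q5, ¬¬q5  //  ¬q5, ¬q5.
                  branch 2.2.2.2.1 (add q5, ¬¬q5):
                    × closes — contains both q5 and ¬q5.
                  branch 2.2.2.2.2 (add ¬q5, ¬q5):
                    (q1 ∨ (q1 → ¬q4)): β-rule — branch into q1  //  (q1 → ¬q4).
                      branch 2.2.2.2.2.1 (add q1):
                        ○ open, literals {q1=T, q3=T, q5=F}.
                      branch 2.2.2.2.2.2 (add (q1 → ¬q4)):
                        (q1 → ¬q4): β-rule — branch into ¬q1  //  ¬q4.
                          branch 2.2.2.2.2.2.1 (add ¬q1):
                            ○ open, literals {q1=F, q3=T, q5=F}.
                          branch 2.2.2.2.2.2.2 (add ¬q4):
                            ○ open, literals {q3=T, q4=F, q5=F}.
6 branches closed, 9 open.
Each open branch fixes some atoms; the unmentioned ones are free. Counting distinct full assignments: branch {q1=F} (q2, q3, q4, q5) contributes 16 new; branch {q1=F} (q2, q3, q4, q5) contributes 0 new; branch {q1=F} (q2, q3, q4, q5) contributes 0 new; branch {q1=T, q2=F, q3=T, q5=F} (q4) contributes 2 new; branch {q1=F, q2=F, q3=T, q5=F} (q4) contributes 0 new; branch {q2=F, q3=T, q4=F, q5=F} (q1) contributes 0 new; branch {q1=T, q3=T, q5=F} (q2, q4) contributes 2 new; branch {q1=F, q3=T, q5=F} (q2, q4) contributes 0 new; branch {q3=T, q4=F, q5=F} (q1, q2) contributes 0 new. Total: 20.

20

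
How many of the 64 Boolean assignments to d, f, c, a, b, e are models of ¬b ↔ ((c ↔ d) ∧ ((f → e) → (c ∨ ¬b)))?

38

Initial set: {(¬b ↔ ((c ↔ d) ∧ ((f → e) → (c ∨ ¬b))))}.
(¬b ↔ ((c ↔ d) ∧ ((f → e) → (c ∨ ¬b)))): β-rule — branch into ¬b, ((c ↔ d) ∧ ((f → e) → (c ∨ ¬b)))  //  ¬¬b, ¬((c ↔ d) ∧ ((f → e) → (c ∨ ¬b))).
  branch 1 (add ¬b, ((c ↔ d) ∧ ((f → e) → (c ∨ ¬b)))):
    ((c ↔ d) ∧ ((f → e) → (c ∨ ¬b))): α-rule — add (c ↔ d), ((f → e) → (c ∨ ¬b)).
    (c ↔ d): β-rule — branch into c, d  //  ¬c, ¬d.
      branch 1.1 (add c, d):
        ((f → e) → (c ∨ ¬b)): β-rule — branch into ¬(f → e)  //  (c ∨ ¬b).
          branch 1.1.1 (add ¬(f → e)):
            ¬(f → e): α-rule — add f, ¬e.
            ○ open, literals {b=F, c=T, d=T, e=F, f=T}.
          branch 1.1.2 (add (c ∨ ¬b)):
            (c ∨ ¬b): β-rule — branch into c  //  ¬b.
              branch 1.1.2.1 (add c):
                ○ open, literals {b=F, c=T, d=T}.
              branch 1.1.2.2 (add ¬b):
                ○ open, literals {b=F, c=T, d=T}.
      branch 1.2 (add ¬c, ¬d):
        ((f → e) → (c ∨ ¬b)): β-rule — branch into ¬(f → e)  //  (c ∨ ¬b).
          branch 1.2.1 (add ¬(f → e)):
            ¬(f → e): α-rule — add f, ¬e.
            ○ open, literals {b=F, c=F, d=F, e=F, f=T}.
          branch 1.2.2 (add (c ∨ ¬b)):
            (c ∨ ¬b): β-rule — branch into c  //  ¬b.
              branch 1.2.2.1 (add c):
                × closes — contains both c and ¬c.
              branch 1.2.2.2 (add ¬b):
                ○ open, literals {b=F, c=F, d=F}.
  branch 2 (add ¬¬b, ¬((c ↔ d) ∧ ((f → e) → (c ∨ ¬b)))):
    ¬((c ↔ d) ∧ ((f → e) → (c ∨ ¬b))): β-rule — branch into ¬(c ↔ d)  //  ¬((f → e) → (c ∨ ¬b)).
      branch 2.1 (add ¬(c ↔ d)):
        ¬(c ↔ d): β-rule — branch into c, ¬d  //  ¬c, d.
          branch 2.1.1 (add c, ¬d):
            ○ open, literals {b=T, c=T, d=F}.
          branch 2.1.2 (add ¬c, d):
            ○ open, literals {b=T, c=F, d=T}.
      branch 2.2 (add ¬((f → e) → (c ∨ ¬b))):
        ¬((f → e) → (c ∨ ¬b)): α-rule — add (f → e), ¬(c ∨ ¬b).
        ¬(c ∨ ¬b): α-rule — add ¬c, ¬¬b.
        (f → e): β-rule — branch into ¬f  //  e.
          branch 2.2.1 (add ¬f):
            ○ open, literals {b=T, c=F, f=F}.
          branch 2.2.2 (add e):
            ○ open, literals {b=T, c=F, e=T}.
1 branch closed, 9 open.
Each open branch fixes some atoms; the unmentioned ones are free. Counting distinct full assignments: branch {b=F, c=T, d=T, e=F, f=T} (a) contributes 2 new; branch {b=F, c=T, d=T} (f, a, e) contributes 6 new; branch {b=F, c=T, d=T} (f, a, e) contributes 0 new; branch {b=F, c=F, d=F, e=F, f=T} (a) contributes 2 new; branch {b=F, c=F, d=F} (f, a, e) contributes 6 new; branch {b=T, c=T, d=F} (f, a, e) contributes 8 new; branch {b=T, c=F, d=T} (f, a, e) contributes 8 new; branch {b=T, c=F, f=F} (d, a, e) contributes 4 new; branch {b=T, c=F, e=T} (d, f, a) contributes 2 new. Total: 38.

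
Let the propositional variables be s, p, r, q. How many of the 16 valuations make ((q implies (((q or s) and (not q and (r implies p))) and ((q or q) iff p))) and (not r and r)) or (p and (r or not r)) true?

Initial set: {(((q implies (((q or s) and (not q and (r implies p))) and ((q or q) iff p))) and (not r and r)) or (p and (r or not r)))}.
(((q implies (((q or s) and (not q and (r implies p))) and ((q or q) iff p))) and (not r and r)) or (p and (r or not r))): β-rule — branch into ((q implies (((q or s) and (not q and (r implies p))) and ((q or q) iff p))) and (not r and r))  //  (p and (r or not r)).
  branch 1 (add ((q implies (((q or s) and (not q and (r implies p))) and ((q or q) iff p))) and (not r and r))):
    ((q implies (((q or s) and (not q and (r implies p))) and ((q or q) iff p))) and (not r and r)): α-rule — add (q implies (((q or s) and (not q and (r implies p))) and ((q or q) iff p))), (not r and r).
    (not r and r): α-rule — add not r, r.
    × closes — contains both r and not r.
  branch 2 (add (p and (r or not r))):
    (p and (r or not r)): α-rule — add p, (r or not r).
    (r or not r): β-rule — branch into r  //  not r.
      branch 2.1 (add r):
        ○ open, literals {p=true, r=true}.
      branch 2.2 (add not r):
        ○ open, literals {p=true, r=false}.
1 branch closed, 2 open.
Each open branch fixes some atoms; the unmentioned ones are free. Counting distinct full assignments: branch {p=true, r=true} (s, q) contributes 4 new; branch {p=true, r=false} (s, q) contributes 4 new. Total: 8.

8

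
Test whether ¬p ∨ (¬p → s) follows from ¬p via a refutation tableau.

Yes

Initial set: {¬p; ¬(¬p ∨ (¬p → s))}.
¬(¬p ∨ (¬p → s)): α-rule — add ¬¬p, ¬(¬p → s).
× closes — contains both p and ¬p.
All 1 branch closes.
Every branch closed, so the premises entail the conclusion.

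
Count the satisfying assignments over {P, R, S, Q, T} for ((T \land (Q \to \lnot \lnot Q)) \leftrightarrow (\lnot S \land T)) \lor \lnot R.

Initial set: {(((T \land (Q \to \lnot \lnot Q)) \leftrightarrow (\lnot S \land T)) \lor \lnot R)}.
(((T \land (Q \to \lnot \lnot Q)) \leftrightarrow (\lnot S \land T)) \lor \lnot R): β-rule — branch into ((T \land (Q \to \lnot \lnot Q)) \leftrightarrow (\lnot S \land T))  //  \lnot R.
  branch 1 (add ((T \land (Q \to \lnot \lnot Q)) \leftrightarrow (\lnot S \land T))):
    ((T \land (Q \to \lnot \lnot Q)) \leftrightarrow (\lnot S \land T)): β-rule — branch into (T \land (Q \to \lnot \lnot Q)), (\lnot S \land T)  //  \lnot (T \land (Q \to \lnot \lnot Q)), \lnot (\lnot S \land T).
      branch 1.1 (add (T \land (Q \to \lnot \lnot Q)), (\lnot S \land T)):
        (T \land (Q \to \lnot \lnot Q)): α-rule — add T, (Q \to \lnot \lnot Q).
        (\lnot S \land T): α-rule — add \lnot S, T.
        (Q \to \lnot \lnot Q): β-rule — branch into \lnot Q  //  \lnot \lnot Q.
          branch 1.1.1 (add \lnot Q):
            ○ open, literals {Q=0, S=0, T=1}.
          branch 1.1.2 (add \lnot \lnot Q):
            \lnot \lnot Q: drop double negation, giving Q.
            ○ open, literals {Q=1, S=0, T=1}.
      branch 1.2 (add \lnot (T \land (Q \to \lnot \lnot Q)), \lnot (\lnot S \land T)):
        \lnot (T \land (Q \to \lnot \lnot Q)): β-rule — branch into \lnot T  //  \lnot (Q \to \lnot \lnot Q).
          branch 1.2.1 (add \lnot T):
            \lnot (\lnot S \land T): β-rule — branch into \lnot \lnot S  //  \lnot T.
              branch 1.2.1.1 (add \lnot \lnot S):
                ○ open, literals {S=1, T=0}.
              branch 1.2.1.2 (add \lnot T):
                ○ open, literals {T=0}.
          branch 1.2.2 (add \lnot (Q \to \lnot \lnot Q)):
            \lnot (Q \to \lnot \lnot Q): α-rule — add Q, \lnot \lnot \lnot Q.
            \lnot \lnot \lnot Q: drop double negation, giving \lnot Q.
            × closes — contains both Q and \lnot Q.
  branch 2 (add \lnot R):
    ○ open, literals {R=0}.
1 branch closed, 5 open.
Each open branch fixes some atoms; the unmentioned ones are free. Counting distinct full assignments: branch {Q=0, S=0, T=1} (P, R) contributes 4 new; branch {Q=1, S=0, T=1} (P, R) contributes 4 new; branch {S=1, T=0} (P, R, Q) contributes 8 new; branch {T=0} (P, R, S, Q) contributes 8 new; branch {R=0} (P, S, Q, T) contributes 4 new. Total: 28.

28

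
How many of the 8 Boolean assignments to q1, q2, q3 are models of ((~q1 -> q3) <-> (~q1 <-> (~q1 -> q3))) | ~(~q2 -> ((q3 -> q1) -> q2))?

Initial set: {(((~q1 -> q3) <-> (~q1 <-> (~q1 -> q3))) | ~(~q2 -> ((q3 -> q1) -> q2)))}.
(((~q1 -> q3) <-> (~q1 <-> (~q1 -> q3))) | ~(~q2 -> ((q3 -> q1) -> q2))): β-rule — branch into ((~q1 -> q3) <-> (~q1 <-> (~q1 -> q3)))  //  ~(~q2 -> ((q3 -> q1) -> q2)).
  branch 1 (add ((~q1 -> q3) <-> (~q1 <-> (~q1 -> q3)))):
    ((~q1 -> q3) <-> (~q1 <-> (~q1 -> q3))): β-rule — branch into (~q1 -> q3), (~q1 <-> (~q1 -> q3))  //  ~(~q1 -> q3), ~(~q1 <-> (~q1 -> q3)).
      branch 1.1 (add (~q1 -> q3), (~q1 <-> (~q1 -> q3))):
        (~q1 -> q3): β-rule — branch into ~~q1  //  q3.
          branch 1.1.1 (add ~~q1):
            (~q1 <-> (~q1 -> q3)): β-rule — branch into ~q1, (~q1 -> q3)  //  ~~q1, ~(~q1 -> q3).
              branch 1.1.1.1 (add ~q1, (~q1 -> q3)):
                × closes — contains both q1 and ~q1.
              branch 1.1.1.2 (add ~~q1, ~(~q1 -> q3)):
                ~(~q1 -> q3): α-rule — add ~q1, ~q3.
                × closes — contains both q1 and ~q1.
          branch 1.1.2 (add q3):
            (~q1 <-> (~q1 -> q3)): β-rule — branch into ~q1, (~q1 -> q3)  //  ~~q1, ~(~q1 -> q3).
              branch 1.1.2.1 (add ~q1, (~q1 -> q3)):
                (~q1 -> q3): β-rule — branch into ~~q1  //  q3.
                  branch 1.1.2.1.1 (add ~~q1):
                    × closes — contains both q1 and ~q1.
                  branch 1.1.2.1.2 (add q3):
                    ○ open, literals {q1=0, q3=1}.
              branch 1.1.2.2 (add ~~q1, ~(~q1 -> q3)):
                ~(~q1 -> q3): α-rule — add ~q1, ~q3.
                × closes — contains both q1 and ~q1.
      branch 1.2 (add ~(~q1 -> q3), ~(~q1 <-> (~q1 -> q3))):
        ~(~q1 -> q3): α-rule — add ~q1, ~q3.
        ~(~q1 <-> (~q1 -> q3)): β-rule — branch into ~q1, ~(~q1 -> q3)  //  ~~q1, (~q1 -> q3).
          branch 1.2.1 (add ~q1, ~(~q1 -> q3)):
            ~(~q1 -> q3): α-rule — add ~q1, ~q3.
            ○ open, literals {q1=0, q3=0}.
          branch 1.2.2 (add ~~q1, (~q1 -> q3)):
            × closes — contains both q1 and ~q1.
  branch 2 (add ~(~q2 -> ((q3 -> q1) -> q2))):
    ~(~q2 -> ((q3 -> q1) -> q2)): α-rule — add ~q2, ~((q3 -> q1) -> q2).
    ~((q3 -> q1) -> q2): α-rule — add (q3 -> q1), ~q2.
    (q3 -> q1): β-rule — branch into ~q3  //  q1.
      branch 2.1 (add ~q3):
        ○ open, literals {q2=0, q3=0}.
      branch 2.2 (add q1):
        ○ open, literals {q1=1, q2=0}.
5 branches closed, 4 open.
Each open branch fixes some atoms; the unmentioned ones are free. Counting distinct full assignments: branch {q1=0, q3=1} (q2) contributes 2 new; branch {q1=0, q3=0} (q2) contributes 2 new; branch {q2=0, q3=0} (q1) contributes 1 new; branch {q1=1, q2=0} (q3) contributes 1 new. Total: 6.

6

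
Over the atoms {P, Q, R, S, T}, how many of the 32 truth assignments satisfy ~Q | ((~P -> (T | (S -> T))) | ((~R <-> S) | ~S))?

Initial set: {T (~Q | ((~P -> (T | (S -> T))) | ((~R <-> S) | ~S)))}.
T (~Q | ((~P -> (T | (S -> T))) | ((~R <-> S) | ~S))): β-rule — branch into T ~Q  //  T ((~P -> (T | (S -> T))) | ((~R <-> S) | ~S)).
  branch 1 (add T ~Q):
    ○ open, literals {Q=F}.
  branch 2 (add T ((~P -> (T | (S -> T))) | ((~R <-> S) | ~S))):
    T ((~P -> (T | (S -> T))) | ((~R <-> S) | ~S)): β-rule — branch into T (~P -> (T | (S -> T)))  //  T ((~R <-> S) | ~S).
      branch 2.1 (add T (~P -> (T | (S -> T)))):
        T (~P -> (T | (S -> T))): β-rule — branch into F ~P  //  T (T | (S -> T)).
          branch 2.1.1 (add F ~P):
            ○ open, literals {P=T}.
          branch 2.1.2 (add T (T | (S -> T))):
            T (T | (S -> T)): β-rule — branch into T T  //  T (S -> T).
              branch 2.1.2.1 (add T T):
                ○ open, literals {T=T}.
              branch 2.1.2.2 (add T (S -> T)):
                T (S -> T): β-rule — branch into F S  //  T T.
                  branch 2.1.2.2.1 (add F S):
                    ○ open, literals {S=F}.
                  branch 2.1.2.2.2 (add T T):
                    ○ open, literals {T=T}.
      branch 2.2 (add T ((~R <-> S) | ~S)):
        T ((~R <-> S) | ~S): β-rule — branch into T (~R <-> S)  //  T ~S.
          branch 2.2.1 (add T (~R <-> S)):
            T (~R <-> S): β-rule — branch into T ~R, T S  //  F ~R, F S.
              branch 2.2.1.1 (add T ~R, T S):
                ○ open, literals {R=F, S=T}.
              branch 2.2.1.2 (add F ~R, F S):
                ○ open, literals {R=T, S=F}.
          branch 2.2.2 (add T ~S):
            ○ open, literals {S=F}.
0 branches closed, 8 open.
Each open branch fixes some atoms; the unmentioned ones are free. Counting distinct full assignments: branch {Q=F} (P, R, S, T) contributes 16 new; branch {P=T} (Q, R, S, T) contributes 8 new; branch {T=T} (P, Q, R, S) contributes 4 new; branch {S=F} (P, Q, R, T) contributes 2 new; branch {T=T} (P, Q, R, S) contributes 0 new; branch {R=F, S=T} (P, Q, T) contributes 1 new; branch {R=T, S=F} (P, Q, T) contributes 0 new; branch {S=F} (P, Q, R, T) contributes 0 new. Total: 31.

31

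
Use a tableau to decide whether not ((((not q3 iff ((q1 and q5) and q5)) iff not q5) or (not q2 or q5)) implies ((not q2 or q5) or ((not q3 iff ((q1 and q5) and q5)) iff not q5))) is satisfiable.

Initial set: {not ((((not q3 iff ((q1 and q5) and q5)) iff not q5) or (not q2 or q5)) implies ((not q2 or q5) or ((not q3 iff ((q1 and q5) and q5)) iff not q5)))}.
not ((((not q3 iff ((q1 and q5) and q5)) iff not q5) or (not q2 or q5)) implies ((not q2 or q5) or ((not q3 iff ((q1 and q5) and q5)) iff not q5))): α-rule — add (((not q3 iff ((q1 and q5) and q5)) iff not q5) or (not q2 or q5)), not ((not q2 or q5) or ((not q3 iff ((q1 and q5) and q5)) iff not q5)).
not ((not q2 or q5) or ((not q3 iff ((q1 and q5) and q5)) iff not q5)): α-rule — add not (not q2 or q5), not ((not q3 iff ((q1 and q5) and q5)) iff not q5).
not (not q2 or q5): α-rule — add not not q2, not q5.
(((not q3 iff ((q1 and q5) and q5)) iff not q5) or (not q2 or q5)): β-rule — branch into ((not q3 iff ((q1 and q5) and q5)) iff not q5)  //  (not q2 or q5).
  branch 1 (add ((not q3 iff ((q1 and q5) and q5)) iff not q5)):
    not ((not q3 iff ((q1 and q5) and q5)) iff not q5): β-rule — branch into (not q3 iff ((q1 and q5) and q5)), not not q5  //  not (not q3 iff ((q1 and q5) and q5)), not q5.
      branch 1.1 (add (not q3 iff ((q1 and q5) and q5)), not not q5):
        × closes — contains both q5 and not q5.
      branch 1.2 (add not (not q3 iff ((q1 and q5) and q5)), not q5):
        ((not q3 iff ((q1 and q5) and q5)) iff not q5): β-rule — branch into (not q3 iff ((q1 and q5) and q5)), not q5  //  not (not q3 iff ((q1 and q5) and q5)), not not q5.
          branch 1.2.1 (add (not q3 iff ((q1 and q5) and q5)), not q5):
            not (not q3 iff ((q1 and q5) and q5)): β-rule — branch into not q3, not ((q1 and q5) and q5)  //  not not q3, ((q1 and q5) and q5).
              branch 1.2.1.1 (add not q3, not ((q1 and q5) and q5)):
                (not q3 iff ((q1 and q5) and q5)): β-rule — branch into not q3, ((q1 and q5) and q5)  //  not not q3, not ((q1 and q5) and q5).
                  branch 1.2.1.1.1 (add not q3, ((q1 and q5) and q5)):
                    ((q1 and q5) and q5): α-rule — add (q1 and q5), q5.
                    × closes — contains both q5 and not q5.
                  branch 1.2.1.1.2 (add not not q3, not ((q1 and q5) and q5)):
                    × closes — contains both q3 and not q3.
              branch 1.2.1.2 (add not not q3, ((q1 and q5) and q5)):
                ((q1 and q5) and q5): α-rule — add (q1 and q5), q5.
                × closes — contains both q5 and not q5.
          branch 1.2.2 (add not (not q3 iff ((q1 and q5) and q5)), not not q5):
            × closes — contains both q5 and not q5.
  branch 2 (add (not q2 or q5)):
    not ((not q3 iff ((q1 and q5) and q5)) iff not q5): β-rule — branch into (not q3 iff ((q1 and q5) and q5)), not not q5  //  not (not q3 iff ((q1 and q5) and q5)), not q5.
      branch 2.1 (add (not q3 iff ((q1 and q5) and q5)), not not q5):
        × closes — contains both q5 and not q5.
      branch 2.2 (add not (not q3 iff ((q1 and q5) and q5)), not q5):
        (not q2 or q5): β-rule — branch into not q2  //  q5.
          branch 2.2.1 (add not q2):
            × closes — contains both q2 and not q2.
          branch 2.2.2 (add q5):
            × closes — contains both q5 and not q5.
All 8 branches close.
Every branch closed; the formula is unsatisfiable.

Unsatisfiable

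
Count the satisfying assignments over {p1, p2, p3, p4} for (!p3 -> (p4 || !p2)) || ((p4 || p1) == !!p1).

16

Initial set: {((!p3 -> (p4 || !p2)) || ((p4 || p1) == !!p1))}.
((!p3 -> (p4 || !p2)) || ((p4 || p1) == !!p1)): β-rule — branch into (!p3 -> (p4 || !p2))  //  ((p4 || p1) == !!p1).
  branch 1 (add (!p3 -> (p4 || !p2))):
    (!p3 -> (p4 || !p2)): β-rule — branch into !!p3  //  (p4 || !p2).
      branch 1.1 (add !!p3):
        ○ open, literals {p3=T}.
      branch 1.2 (add (p4 || !p2)):
        (p4 || !p2): β-rule — branch into p4  //  !p2.
          branch 1.2.1 (add p4):
            ○ open, literals {p4=T}.
          branch 1.2.2 (add !p2):
            ○ open, literals {p2=F}.
  branch 2 (add ((p4 || p1) == !!p1)):
    ((p4 || p1) == !!p1): β-rule — branch into (p4 || p1), !!p1  //  !(p4 || p1), !!!p1.
      branch 2.1 (add (p4 || p1), !!p1):
        !!p1: drop double negation, giving p1.
        (p4 || p1): β-rule — branch into p4  //  p1.
          branch 2.1.1 (add p4):
            ○ open, literals {p1=T, p4=T}.
          branch 2.1.2 (add p1):
            ○ open, literals {p1=T}.
      branch 2.2 (add !(p4 || p1), !!!p1):
        !(p4 || p1): α-rule — add !p4, !p1.
        !!!p1: drop double negation, giving !p1.
        ○ open, literals {p1=F, p4=F}.
0 branches closed, 6 open.
Each open branch fixes some atoms; the unmentioned ones are free. Counting distinct full assignments: branch {p3=T} (p1, p2, p4) contributes 8 new; branch {p4=T} (p1, p2, p3) contributes 4 new; branch {p2=F} (p1, p3, p4) contributes 2 new; branch {p1=T, p4=T} (p2, p3) contributes 0 new; branch {p1=T} (p2, p3, p4) contributes 1 new; branch {p1=F, p4=F} (p2, p3) contributes 1 new. Total: 16.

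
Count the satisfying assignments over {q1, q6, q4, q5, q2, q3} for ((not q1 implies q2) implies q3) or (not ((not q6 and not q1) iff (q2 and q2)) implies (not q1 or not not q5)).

Initial set: {(((not q1 implies q2) implies q3) or (not ((not q6 and not q1) iff (q2 and q2)) implies (not q1 or not not q5)))}.
(((not q1 implies q2) implies q3) or (not ((not q6 and not q1) iff (q2 and q2)) implies (not q1 or not not q5))): β-rule — branch into ((not q1 implies q2) implies q3)  //  (not ((not q6 and not q1) iff (q2 and q2)) implies (not q1 or not not q5)).
  branch 1 (add ((not q1 implies q2) implies q3)):
    ((not q1 implies q2) implies q3): β-rule — branch into not (not q1 implies q2)  //  q3.
      branch 1.1 (add not (not q1 implies q2)):
        not (not q1 implies q2): α-rule — add not q1, not q2.
        ○ open, literals {q1=0, q2=0}.
      branch 1.2 (add q3):
        ○ open, literals {q3=1}.
  branch 2 (add (not ((not q6 and not q1) iff (q2 and q2)) implies (not q1 or not not q5))):
    (not ((not q6 and not q1) iff (q2 and q2)) implies (not q1 or not not q5)): β-rule — branch into not not ((not q6 and not q1) iff (q2 and q2))  //  (not q1 or not not q5).
      branch 2.1 (add not not ((not q6 and not q1) iff (q2 and q2))):
        not not ((not q6 and not q1) iff (q2 and q2)): β-rule — branch into (not q6 and not q1), (q2 and q2)  //  not (not q6 and not q1), not (q2 and q2).
          branch 2.1.1 (add (not q6 and not q1), (q2 and q2)):
            (not q6 and not q1): α-rule — add not q6, not q1.
            (q2 and q2): α-rule — add q2, q2.
            ○ open, literals {q1=0, q2=1, q6=0}.
          branch 2.1.2 (add not (not q6 and not q1), not (q2 and q2)):
            not (not q6 and not q1): β-rule — branch into not not q6  //  not not q1.
              branch 2.1.2.1 (add not not q6):
                not (q2 and q2): β-rule — branch into not q2  //  not q2.
                  branch 2.1.2.1.1 (add not q2):
                    ○ open, literals {q2=0, q6=1}.
                  branch 2.1.2.1.2 (add not q2):
                    ○ open, literals {q2=0, q6=1}.
              branch 2.1.2.2 (add not not q1):
                not (q2 and q2): β-rule — branch into not q2  //  not q2.
                  branch 2.1.2.2.1 (add not q2):
                    ○ open, literals {q1=1, q2=0}.
                  branch 2.1.2.2.2 (add not q2):
                    ○ open, literals {q1=1, q2=0}.
      branch 2.2 (add (not q1 or not not q5)):
        (not q1 or not not q5): β-rule — branch into not q1  //  not not q5.
          branch 2.2.1 (add not q1):
            ○ open, literals {q1=0}.
          branch 2.2.2 (add not not q5):
            not not q5: drop double negation, giving q5.
            ○ open, literals {q5=1}.
0 branches closed, 9 open.
Each open branch fixes some atoms; the unmentioned ones are free. Counting distinct full assignments: branch {q1=0, q2=0} (q6, q4, q5, q3) contributes 16 new; branch {q3=1} (q1, q6, q4, q5, q2) contributes 24 new; branch {q1=0, q2=1, q6=0} (q4, q5, q3) contributes 4 new; branch {q2=0, q6=1} (q1, q4, q5, q3) contributes 4 new; branch {q2=0, q6=1} (q1, q4, q5, q3) contributes 0 new; branch {q1=1, q2=0} (q6, q4, q5, q3) contributes 4 new; branch {q1=1, q2=0} (q6, q4, q5, q3) contributes 0 new; branch {q1=0} (q6, q4, q5, q2, q3) contributes 4 new; branch {q5=1} (q1, q6, q4, q2, q3) contributes 4 new. Total: 60.

60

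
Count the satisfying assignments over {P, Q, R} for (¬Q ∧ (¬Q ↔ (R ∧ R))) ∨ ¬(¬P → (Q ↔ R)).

3

Initial set: {((¬Q ∧ (¬Q ↔ (R ∧ R))) ∨ ¬(¬P → (Q ↔ R)))}.
((¬Q ∧ (¬Q ↔ (R ∧ R))) ∨ ¬(¬P → (Q ↔ R))): β-rule — branch into (¬Q ∧ (¬Q ↔ (R ∧ R)))  //  ¬(¬P → (Q ↔ R)).
  branch 1 (add (¬Q ∧ (¬Q ↔ (R ∧ R)))):
    (¬Q ∧ (¬Q ↔ (R ∧ R))): α-rule — add ¬Q, (¬Q ↔ (R ∧ R)).
    (¬Q ↔ (R ∧ R)): β-rule — branch into ¬Q, (R ∧ R)  //  ¬¬Q, ¬(R ∧ R).
      branch 1.1 (add ¬Q, (R ∧ R)):
        (R ∧ R): α-rule — add R, R.
        ○ open, literals {Q=F, R=T}.
      branch 1.2 (add ¬¬Q, ¬(R ∧ R)):
        × closes — contains both Q and ¬Q.
  branch 2 (add ¬(¬P → (Q ↔ R))):
    ¬(¬P → (Q ↔ R)): α-rule — add ¬P, ¬(Q ↔ R).
    ¬(Q ↔ R): β-rule — branch into Q, ¬R  //  ¬Q, R.
      branch 2.1 (add Q, ¬R):
        ○ open, literals {P=F, Q=T, R=F}.
      branch 2.2 (add ¬Q, R):
        ○ open, literals {P=F, Q=F, R=T}.
1 branch closed, 3 open.
Each open branch fixes some atoms; the unmentioned ones are free. Counting distinct full assignments: branch {Q=F, R=T} (P) contributes 2 new; branch {P=F, Q=T, R=F} (none free) contributes 1 new; branch {P=F, Q=F, R=T} (none free) contributes 0 new. Total: 3.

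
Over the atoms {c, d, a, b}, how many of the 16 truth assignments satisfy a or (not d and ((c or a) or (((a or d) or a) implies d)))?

12

Initial set: {T (a or (not d and ((c or a) or (((a or d) or a) implies d))))}.
T (a or (not d and ((c or a) or (((a or d) or a) implies d)))): β-rule — branch into T a  //  T (not d and ((c or a) or (((a or d) or a) implies d))).
  branch 1 (add T a):
    ○ open, literals {a=1}.
  branch 2 (add T (not d and ((c or a) or (((a or d) or a) implies d)))):
    T (not d and ((c or a) or (((a or d) or a) implies d))): α-rule — add T not d, T ((c or a) or (((a or d) or a) implies d)).
    T ((c or a) or (((a or d) or a) implies d)): β-rule — branch into T (c or a)  //  T (((a or d) or a) implies d).
      branch 2.1 (add T (c or a)):
        T (c or a): β-rule — branch into T c  //  T a.
          branch 2.1.1 (add T c):
            ○ open, literals {c=1, d=0}.
          branch 2.1.2 (add T a):
            ○ open, literals {a=1, d=0}.
      branch 2.2 (add T (((a or d) or a) implies d)):
        T (((a or d) or a) implies d): β-rule — branch into F ((a or d) or a)  //  T d.
          branch 2.2.1 (add F ((a or d) or a)):
            F ((a or d) or a): α-rule — add F (a or d), F a.
            F (a or d): α-rule — add F a, F d.
            ○ open, literals {a=0, d=0}.
          branch 2.2.2 (add T d):
            × closes — contains both d and not d.
1 branch closed, 4 open.
Each open branch fixes some atoms; the unmentioned ones are free. Counting distinct full assignments: branch {a=1} (c, d, b) contributes 8 new; branch {c=1, d=0} (a, b) contributes 2 new; branch {a=1, d=0} (c, b) contributes 0 new; branch {a=0, d=0} (c, b) contributes 2 new. Total: 12.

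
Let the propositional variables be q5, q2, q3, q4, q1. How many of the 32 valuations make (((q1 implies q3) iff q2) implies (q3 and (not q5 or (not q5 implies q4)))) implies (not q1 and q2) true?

Initial set: {((((q1 implies q3) iff q2) implies (q3 and (not q5 or (not q5 implies q4)))) implies (not q1 and q2))}.
((((q1 implies q3) iff q2) implies (q3 and (not q5 or (not q5 implies q4)))) implies (not q1 and q2)): β-rule — branch into not (((q1 implies q3) iff q2) implies (q3 and (not q5 or (not q5 implies q4))))  //  (not q1 and q2).
  branch 1 (add not (((q1 implies q3) iff q2) implies (q3 and (not q5 or (not q5 implies q4))))):
    not (((q1 implies q3) iff q2) implies (q3 and (not q5 or (not q5 implies q4)))): α-rule — add ((q1 implies q3) iff q2), not (q3 and (not q5 or (not q5 implies q4))).
    ((q1 implies q3) iff q2): β-rule — branch into (q1 implies q3), q2  //  not (q1 implies q3), not q2.
      branch 1.1 (add (q1 implies q3), q2):
        not (q3 and (not q5 or (not q5 implies q4))): β-rule — branch into not q3  //  not (not q5 or (not q5 implies q4)).
          branch 1.1.1 (add not q3):
            (q1 implies q3): β-rule — branch into not q1  //  q3.
              branch 1.1.1.1 (add not q1):
                ○ open, literals {q1=0, q2=1, q3=0}.
              branch 1.1.1.2 (add q3):
                × closes — contains both q3 and not q3.
          branch 1.1.2 (add not (not q5 or (not q5 implies q4))):
            not (not q5 or (not q5 implies q4)): α-rule — add not not q5, not (not q5 implies q4).
            not (not q5 implies q4): α-rule — add not q5, not q4.
            × closes — contains both q5 and not q5.
      branch 1.2 (add not (q1 implies q3), not q2):
        not (q1 implies q3): α-rule — add q1, not q3.
        not (q3 and (not q5 or (not q5 implies q4))): β-rule — branch into not q3  //  not (not q5 or (not q5 implies q4)).
          branch 1.2.1 (add not q3):
            ○ open, literals {q1=1, q2=0, q3=0}.
          branch 1.2.2 (add not (not q5 or (not q5 implies q4))):
            not (not q5 or (not q5 implies q4)): α-rule — add not not q5, not (not q5 implies q4).
            not (not q5 implies q4): α-rule — add not q5, not q4.
            × closes — contains both q5 and not q5.
  branch 2 (add (not q1 and q2)):
    (not q1 and q2): α-rule — add not q1, q2.
    ○ open, literals {q1=0, q2=1}.
3 branches closed, 3 open.
Each open branch fixes some atoms; the unmentioned ones are free. Counting distinct full assignments: branch {q1=0, q2=1, q3=0} (q5, q4) contributes 4 new; branch {q1=1, q2=0, q3=0} (q5, q4) contributes 4 new; branch {q1=0, q2=1} (q5, q3, q4) contributes 4 new. Total: 12.

12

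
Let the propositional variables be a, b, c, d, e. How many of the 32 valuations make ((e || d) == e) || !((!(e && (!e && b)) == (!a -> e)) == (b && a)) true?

26

Initial set: {T (((e || d) == e) || !((!(e && (!e && b)) == (!a -> e)) == (b && a)))}.
T (((e || d) == e) || !((!(e && (!e && b)) == (!a -> e)) == (b && a))): β-rule — branch into T ((e || d) == e)  //  T !((!(e && (!e && b)) == (!a -> e)) == (b && a)).
  branch 1 (add T ((e || d) == e)):
    T ((e || d) == e): β-rule — branch into T (e || d), T e  //  F (e || d), F e.
      branch 1.1 (add T (e || d), T e):
        T (e || d): β-rule — branch into T e  //  T d.
          branch 1.1.1 (add T e):
            ○ open, literals {e=true}.
          branch 1.1.2 (add T d):
            ○ open, literals {d=true, e=true}.
      branch 1.2 (add F (e || d), F e):
        F (e || d): α-rule — add F e, F d.
        ○ open, literals {d=false, e=false}.
  branch 2 (add T !((!(e && (!e && b)) == (!a -> e)) == (b && a))):
    T !((!(e && (!e && b)) == (!a -> e)) == (b && a)): β-rule — branch into T (!(e && (!e && b)) == (!a -> e)), F (b && a)  //  F (!(e && (!e && b)) == (!a -> e)), T (b && a).
      branch 2.1 (add T (!(e && (!e && b)) == (!a -> e)), F (b && a)):
        T (!(e && (!e && b)) == (!a -> e)): β-rule — branch into T !(e && (!e && b)), T (!a -> e)  //  F !(e && (!e && b)), F (!a -> e).
          branch 2.1.1 (add T !(e && (!e && b)), T (!a -> e)):
            F (b && a): β-rule — branch into F b  //  F a.
              branch 2.1.1.1 (add F b):
                T !(e && (!e && b)): β-rule — branch into F e  //  F (!e && b).
                  branch 2.1.1.1.1 (add F e):
                    T (!a -> e): β-rule — branch into F !a  //  T e.
                      branch 2.1.1.1.1.1 (add F !a):
                        ○ open, literals {a=true, b=false, e=false}.
                      branch 2.1.1.1.1.2 (add T e):
                        × closes — contains both e and !e.
                  branch 2.1.1.1.2 (add F (!e && b)):
                    T (!a -> e): β-rule — branch into F !a  //  T e.
                      branch 2.1.1.1.2.1 (add F !a):
                        F (!e && b): β-rule — branch into F !e  //  F b.
                          branch 2.1.1.1.2.1.1 (add F !e):
                            ○ open, literals {a=true, b=false, e=true}.
                          branch 2.1.1.1.2.1.2 (add F b):
                            ○ open, literals {a=true, b=false}.
                      branch 2.1.1.1.2.2 (add T e):
                        F (!e && b): β-rule — branch into F !e  //  F b.
                          branch 2.1.1.1.2.2.1 (add F !e):
                            ○ open, literals {b=false, e=true}.
                          branch 2.1.1.1.2.2.2 (add F b):
                            ○ open, literals {b=false, e=true}.
              branch 2.1.1.2 (add F a):
                T !(e && (!e && b)): β-rule — branch into F e  //  F (!e && b).
                  branch 2.1.1.2.1 (add F e):
                    T (!a -> e): β-rule — branch into F !a  //  T e.
                      branch 2.1.1.2.1.1 (add F !a):
                        × closes — contains both a and !a.
                      branch 2.1.1.2.1.2 (add T e):
                        × closes — contains both e and !e.
                  branch 2.1.1.2.2 (add F (!e && b)):
                    T (!a -> e): β-rule — branch into F !a  //  T e.
                      branch 2.1.1.2.2.1 (add F !a):
                        × closes — contains both a and !a.
                      branch 2.1.1.2.2.2 (add T e):
                        F (!e && b): β-rule — branch into F !e  //  F b.
                          branch 2.1.1.2.2.2.1 (add F !e):
                            ○ open, literals {a=false, e=true}.
                          branch 2.1.1.2.2.2.2 (add F b):
                            ○ open, literals {a=false, b=false, e=true}.
          branch 2.1.2 (add F !(e && (!e && b)), F (!a -> e)):
            F !(e && (!e && b)): α-rule — add T e, T (!e && b).
            F (!a -> e): α-rule — add T !a, F e.
            × closes — contains both e and !e.
      branch 2.2 (add F (!(e && (!e && b)) == (!a -> e)), T (b && a)):
        T (b && a): α-rule — add T b, T a.
        F (!(e && (!e && b)) == (!a -> e)): β-rule — branch into T !(e && (!e && b)), F (!a -> e)  //  F !(e && (!e && b)), T (!a -> e).
          branch 2.2.1 (add T !(e && (!e && b)), F (!a -> e)):
            F (!a -> e): α-rule — add T !a, F e.
            × closes — contains both a and !a.
          branch 2.2.2 (add F !(e && (!e && b)), T (!a -> e)):
            F !(e && (!e && b)): α-rule — add T e, T (!e && b).
            T (!e && b): α-rule — add T !e, T b.
            × closes — contains both e and !e.
7 branches closed, 10 open.
Each open branch fixes some atoms; the unmentioned ones are free. Counting distinct full assignments: branch {e=true} (a, b, c, d) contributes 16 new; branch {d=true, e=true} (a, b, c) contributes 0 new; branch {d=false, e=false} (a, b, c) contributes 8 new; branch {a=true, b=false, e=false} (c, d) contributes 2 new; branch {a=true, b=false, e=true} (c, d) contributes 0 new; branch {a=true, b=false} (c, d, e) contributes 0 new; branch {b=false, e=true} (a, c, d) contributes 0 new; branch {b=false, e=true} (a, c, d) contributes 0 new; branch {a=false, e=true} (b, c, d) contributes 0 new; branch {a=false, b=false, e=true} (c, d) contributes 0 new. Total: 26.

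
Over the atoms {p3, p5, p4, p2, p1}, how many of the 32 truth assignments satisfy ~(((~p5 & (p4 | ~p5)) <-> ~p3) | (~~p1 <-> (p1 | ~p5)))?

Initial set: {~(((~p5 & (p4 | ~p5)) <-> ~p3) | (~~p1 <-> (p1 | ~p5)))}.
~(((~p5 & (p4 | ~p5)) <-> ~p3) | (~~p1 <-> (p1 | ~p5))): α-rule — add ~((~p5 & (p4 | ~p5)) <-> ~p3), ~(~~p1 <-> (p1 | ~p5)).
~((~p5 & (p4 | ~p5)) <-> ~p3): β-rule — branch into (~p5 & (p4 | ~p5)), ~~p3  //  ~(~p5 & (p4 | ~p5)), ~p3.
  branch 1 (add (~p5 & (p4 | ~p5)), ~~p3):
    (~p5 & (p4 | ~p5)): α-rule — add ~p5, (p4 | ~p5).
    ~(~~p1 <-> (p1 | ~p5)): β-rule — branch into ~~p1, ~(p1 | ~p5)  //  ~~~p1, (p1 | ~p5).
      branch 1.1 (add ~~p1, ~(p1 | ~p5)):
        ~~p1: drop double negation, giving p1.
        ~(p1 | ~p5): α-rule — add ~p1, ~~p5.
        × closes — contains both p1 and ~p1.
      branch 1.2 (add ~~~p1, (p1 | ~p5)):
        ~~~p1: drop double negation, giving ~p1.
        (p4 | ~p5): β-rule — branch into p4  //  ~p5.
          branch 1.2.1 (add p4):
            (p1 | ~p5): β-rule — branch into p1  //  ~p5.
              branch 1.2.1.1 (add p1):
                × closes — contains both p1 and ~p1.
              branch 1.2.1.2 (add ~p5):
                ○ open, literals {p1=false, p3=true, p4=true, p5=false}.
          branch 1.2.2 (add ~p5):
            (p1 | ~p5): β-rule — branch into p1  //  ~p5.
              branch 1.2.2.1 (add p1):
                × closes — contains both p1 and ~p1.
              branch 1.2.2.2 (add ~p5):
                ○ open, literals {p1=false, p3=true, p5=false}.
  branch 2 (add ~(~p5 & (p4 | ~p5)), ~p3):
    ~(~~p1 <-> (p1 | ~p5)): β-rule — branch into ~~p1, ~(p1 | ~p5)  //  ~~~p1, (p1 | ~p5).
      branch 2.1 (add ~~p1, ~(p1 | ~p5)):
        ~~p1: drop double negation, giving p1.
        ~(p1 | ~p5): α-rule — add ~p1, ~~p5.
        × closes — contains both p1 and ~p1.
      branch 2.2 (add ~~~p1, (p1 | ~p5)):
        ~~~p1: drop double negation, giving ~p1.
        ~(~p5 & (p4 | ~p5)): β-rule — branch into ~~p5  //  ~(p4 | ~p5).
          branch 2.2.1 (add ~~p5):
            (p1 | ~p5): β-rule — branch into p1  //  ~p5.
              branch 2.2.1.1 (add p1):
                × closes — contains both p1 and ~p1.
              branch 2.2.1.2 (add ~p5):
                × closes — contains both p5 and ~p5.
          branch 2.2.2 (add ~(p4 | ~p5)):
            ~(p4 | ~p5): α-rule — add ~p4, ~~p5.
            (p1 | ~p5): β-rule — branch into p1  //  ~p5.
              branch 2.2.2.1 (add p1):
                × closes — contains both p1 and ~p1.
              branch 2.2.2.2 (add ~p5):
                × closes — contains both p5 and ~p5.
8 branches closed, 2 open.
Each open branch fixes some atoms; the unmentioned ones are free. Counting distinct full assignments: branch {p1=false, p3=true, p4=true, p5=false} (p2) contributes 2 new; branch {p1=false, p3=true, p5=false} (p4, p2) contributes 2 new. Total: 4.

4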